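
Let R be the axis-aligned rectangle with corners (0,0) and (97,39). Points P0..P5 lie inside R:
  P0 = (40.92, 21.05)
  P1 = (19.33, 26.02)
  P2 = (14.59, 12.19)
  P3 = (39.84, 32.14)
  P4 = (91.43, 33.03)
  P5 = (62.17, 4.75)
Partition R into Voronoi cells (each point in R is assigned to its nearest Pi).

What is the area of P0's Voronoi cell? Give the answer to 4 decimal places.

1. box [0,97]×[0,39]: [(0, 0) (97, 0) (97, 39) (0, 39)]
2. ⊥bis P0·P1 via (30.125,23.535): [(24.7073, 0) (97, 0) (97, 39) (33.685, 39)]  |A|=2644.3503
3. ⊥bis P0·P2 via (27.755,16.62): [(28.2171, 15.2468) (33.3476, 0) (97, 0) (97, 39) (33.685, 39)]  |A|=2578.4814
4. ⊥bis P0·P3 via (40.38,26.595): [(30.6104, 25.6436) (28.2171, 15.2468) (33.3476, 0) (97, 0) (97, 32.1089)]  |A|=1926.9036
5. ⊥bis P0·P4 via (66.175,27.04): [(65.6958, 29.0604) (30.6104, 25.6436) (28.2171, 15.2468) (33.3476, 0) (72.5884, 0)]  |A|=1069.6257
6. ⊥bis P0·P5 via (51.545,12.9): [(63.7993, 28.8757) (30.6104, 25.6436) (28.2171, 15.2468) (33.3476, 0) (41.6499, 0)]  |A|=594.7483
7. canonical 5-gon: [(63.7993, 28.8757) (30.6104, 25.6436) (28.2171, 15.2468) (33.3476, 0) (41.6499, 0)]
8. shoelace: 594.7483

Area of P0's cell: 594.7483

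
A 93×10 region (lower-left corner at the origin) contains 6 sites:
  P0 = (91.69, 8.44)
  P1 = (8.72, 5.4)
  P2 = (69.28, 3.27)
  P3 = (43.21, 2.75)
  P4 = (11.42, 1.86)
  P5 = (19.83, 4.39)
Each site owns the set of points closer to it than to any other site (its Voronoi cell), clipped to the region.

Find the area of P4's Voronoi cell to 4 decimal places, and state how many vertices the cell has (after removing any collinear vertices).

Area of P4's cell: 39.2887 (3 vertices)

1. box [0,93]×[0,10]: [(0, 0) (93, 0) (93, 10) (0, 10)]
2. ⊥bis P4·P0 via (51.555,5.15): [(0, 0) (51.9772, 0) (51.1574, 10) (0, 10)]  |A|=515.673
3. ⊥bis P4·P1 via (10.07,3.63): [(5.3107, 0) (51.9772, 0) (51.1574, 10) (18.4218, 10)]  |A|=397.0107
4. ⊥bis P4·P2 via (40.35,2.565): [(5.3107, 0) (40.4125, 0) (40.1688, 10) (18.4218, 10)]  |A|=284.2444
5. ⊥bis P4·P3 via (27.315,2.305): [(5.3107, 0) (27.3795, 0) (27.0996, 10) (18.4218, 10)]  |A|=153.7333
6. ⊥bis P4·P5 via (15.625,3.125): [(14.4647, 6.9819) (5.3107, 0) (16.5651, 0)]  |A|=39.2887
7. canonical 3-gon: [(14.4647, 6.9819) (5.3107, 0) (16.5651, 0)]
8. shoelace: 39.2887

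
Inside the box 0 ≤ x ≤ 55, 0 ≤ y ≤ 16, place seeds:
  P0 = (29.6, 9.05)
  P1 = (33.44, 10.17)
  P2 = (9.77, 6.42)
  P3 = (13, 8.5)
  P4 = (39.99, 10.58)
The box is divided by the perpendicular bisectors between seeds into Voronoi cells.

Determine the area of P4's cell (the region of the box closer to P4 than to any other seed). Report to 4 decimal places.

Area of P4's cell: 290.1814

1. box [0,55]×[0,16]: [(0, 0) (55, 0) (55, 16) (0, 16)]
2. ⊥bis P4·P0 via (34.795,9.815): [(36.2403, 0) (55, 0) (55, 16) (33.8842, 16)]  |A|=319.0037
3. ⊥bis P4·P1 via (36.715,10.375): [(37.3644, 0) (55, 0) (55, 16) (36.3629, 16)]  |A|=290.1814
4. ⊥bis P4·P2 via (24.88,8.5): [(37.3644, 0) (55, 0) (55, 16) (36.3629, 16)]  |A|=290.1814
5. ⊥bis P4·P3 via (26.495,9.54): [(37.3644, 0) (55, 0) (55, 16) (36.3629, 16)]  |A|=290.1814
6. canonical 4-gon: [(37.3644, 0) (55, 0) (55, 16) (36.3629, 16)]
7. shoelace: 290.1814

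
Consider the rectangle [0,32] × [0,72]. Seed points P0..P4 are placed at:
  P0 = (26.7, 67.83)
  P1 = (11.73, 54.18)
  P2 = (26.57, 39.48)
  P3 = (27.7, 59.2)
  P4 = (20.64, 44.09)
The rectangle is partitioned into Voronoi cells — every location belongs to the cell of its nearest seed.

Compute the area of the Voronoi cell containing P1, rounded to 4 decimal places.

1. box [0,32]×[0,72]: [(0, 0) (32, 0) (32, 72) (0, 72)]
2. ⊥bis P1·P0 via (19.215,61.005): [(0, 0) (32, 0) (32, 46.9836) (9.1895, 72) (0, 72)]  |A|=2018.6822
3. ⊥bis P1·P2 via (19.15,46.83): [(0, 27.4976) (25.9139, 53.6583) (9.1895, 72) (0, 72)]  |A|=660.8904
4. ⊥bis P1·P3 via (19.715,56.69): [(0, 27.4976) (21.9317, 49.6382) (17.9081, 62.4383) (9.1895, 72) (0, 72)]  |A|=627.3162
5. ⊥bis P1·P4 via (16.185,49.135): [(0, 34.8428) (20.8069, 53.2164) (17.9081, 62.4383) (9.1895, 72) (0, 72)]  |A|=499.2114
6. canonical 5-gon: [(0, 34.8428) (20.8069, 53.2164) (17.9081, 62.4383) (9.1895, 72) (0, 72)]
7. shoelace: 499.2114

Area of P1's cell: 499.2114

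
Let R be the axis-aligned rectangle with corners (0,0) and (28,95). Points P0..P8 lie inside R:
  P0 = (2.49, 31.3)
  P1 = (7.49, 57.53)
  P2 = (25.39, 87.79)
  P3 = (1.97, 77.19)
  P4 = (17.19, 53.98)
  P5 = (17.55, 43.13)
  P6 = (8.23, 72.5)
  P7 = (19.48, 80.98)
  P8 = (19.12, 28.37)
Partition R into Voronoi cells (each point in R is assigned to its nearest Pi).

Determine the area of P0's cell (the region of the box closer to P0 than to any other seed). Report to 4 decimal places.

1. box [0,28]×[0,95]: [(0, 0) (28, 0) (28, 95) (0, 95)]
2. ⊥bis P0·P1 via (4.99,44.415): [(0, 45.3662) (0, 0) (28, 0) (28, 40.0288)]  |A|=1195.53
3. ⊥bis P0·P2 via (13.94,59.545): [(0, 45.3662) (0, 0) (28, 0) (28, 40.0288)]  |A|=1195.53
4. ⊥bis P0·P3 via (2.23,54.245): [(0, 45.3662) (0, 0) (28, 0) (28, 40.0288)]  |A|=1195.53
5. ⊥bis P0·P4 via (9.84,42.64): [(7.9811, 43.8448) (0, 45.3662) (0, 0) (28, 0) (28, 30.8696)]  |A|=1103.8519
6. ⊥bis P0·P5 via (10.02,37.215): [(4.254, 44.5553) (0, 45.3662) (0, 0) (28, 0) (28, 14.3258)]  |A|=890.359
7. ⊥bis P0·P6 via (5.36,51.9): [(4.254, 44.5553) (0, 45.3662) (0, 0) (28, 0) (28, 14.3258)]  |A|=890.359
8. ⊥bis P0·P7 via (10.985,56.14): [(4.254, 44.5553) (0, 45.3662) (0, 0) (28, 0) (28, 14.3258)]  |A|=890.359
9. ⊥bis P0·P8 via (10.805,29.835): [(11.7232, 35.0467) (4.254, 44.5553) (0, 45.3662) (0, 0) (5.5484, 0)]  |A|=380.3432
10. canonical 5-gon: [(11.7232, 35.0467) (4.254, 44.5553) (0, 45.3662) (0, 0) (5.5484, 0)]
11. shoelace: 380.3432

Area of P0's cell: 380.3432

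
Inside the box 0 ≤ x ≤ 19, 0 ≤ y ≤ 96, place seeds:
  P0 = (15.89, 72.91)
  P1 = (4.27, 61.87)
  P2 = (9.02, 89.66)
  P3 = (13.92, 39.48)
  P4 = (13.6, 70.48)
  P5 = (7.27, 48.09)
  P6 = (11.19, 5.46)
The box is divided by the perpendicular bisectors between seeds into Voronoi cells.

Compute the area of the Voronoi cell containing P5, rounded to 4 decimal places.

Area of P5's cell: 243.2102

1. box [0,19]×[0,96]: [(0, 0) (19, 0) (19, 96) (0, 96)]
2. ⊥bis P5·P0 via (11.58,60.5): [(0, 64.5217) (0, 0) (19, 0) (19, 57.923)]  |A|=1163.2253
3. ⊥bis P5·P1 via (5.77,54.98): [(0, 53.7238) (0, 0) (19, 0) (19, 57.8603)]  |A|=1060.0489
4. ⊥bis P5·P2 via (8.145,68.875): [(0, 53.7238) (0, 0) (19, 0) (19, 57.8603)]  |A|=1060.0489
5. ⊥bis P5·P3 via (10.595,43.785): [(0, 53.7238) (0, 35.6019) (19, 50.2767) (19, 57.8603)]  |A|=244.2028
6. ⊥bis P5·P4 via (10.435,59.285): [(17.0082, 57.4266) (0, 53.7238) (0, 35.6019) (19, 50.2767) (19, 56.8635)]  |A|=243.2102
7. ⊥bis P5·P6 via (9.23,26.775): [(17.0082, 57.4266) (0, 53.7238) (0, 35.6019) (19, 50.2767) (19, 56.8635)]  |A|=243.2102
8. canonical 5-gon: [(17.0082, 57.4266) (0, 53.7238) (0, 35.6019) (19, 50.2767) (19, 56.8635)]
9. shoelace: 243.2102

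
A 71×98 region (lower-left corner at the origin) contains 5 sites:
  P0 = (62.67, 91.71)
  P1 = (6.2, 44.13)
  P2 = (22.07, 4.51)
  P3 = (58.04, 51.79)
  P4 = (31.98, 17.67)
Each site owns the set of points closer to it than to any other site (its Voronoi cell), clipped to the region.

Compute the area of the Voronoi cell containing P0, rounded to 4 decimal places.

1. box [0,71]×[0,98]: [(0, 0) (71, 0) (71, 98) (0, 98)]
2. ⊥bis P0·P1 via (34.435,67.92): [(71, 24.5231) (71, 98) (9.0905, 98)]  |A|=2274.4614
3. ⊥bis P0·P2 via (42.37,48.11): [(56.7789, 41.4013) (71, 34.78) (71, 98) (9.0905, 98)]  |A|=2201.5294
4. ⊥bis P0·P3 via (60.355,71.75): [(28.0511, 75.4967) (71, 70.5154) (71, 98) (9.0905, 98)]  |A|=1286.8026
5. ⊥bis P0·P4 via (47.325,54.69): [(28.0511, 75.4967) (71, 70.5154) (71, 98) (9.0905, 98)]  |A|=1286.8026
6. canonical 4-gon: [(28.0511, 75.4967) (71, 70.5154) (71, 98) (9.0905, 98)]
7. shoelace: 1286.8026

Area of P0's cell: 1286.8026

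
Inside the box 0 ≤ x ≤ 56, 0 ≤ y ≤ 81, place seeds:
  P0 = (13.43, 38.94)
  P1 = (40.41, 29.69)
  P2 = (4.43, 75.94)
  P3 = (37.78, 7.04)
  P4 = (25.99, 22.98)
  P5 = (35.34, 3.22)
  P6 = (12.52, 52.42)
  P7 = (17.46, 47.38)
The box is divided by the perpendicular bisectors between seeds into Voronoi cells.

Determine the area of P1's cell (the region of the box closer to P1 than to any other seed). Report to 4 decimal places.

Area of P1's cell: 970.3795

1. box [0,56]×[0,81]: [(0, 0) (56, 0) (56, 81) (0, 81)]
2. ⊥bis P1·P0 via (26.92,34.315): [(15.1552, 0) (56, 0) (56, 81) (42.9258, 81)]  |A|=2183.719
3. ⊥bis P1·P2 via (22.42,52.815): [(37.2064, 64.3181) (15.1552, 0) (56, 0) (56, 78.9384)]  |A|=2055.2952
4. ⊥bis P1·P3 via (39.095,18.365): [(37.2064, 64.3181) (22.1271, 20.3352) (56, 16.4021) (56, 78.9384)]  |A|=1362.2082
5. ⊥bis P1·P4 via (33.2,26.335): [(37.2064, 64.3181) (28.0089, 37.4909) (36.7838, 18.6334) (56, 16.4021) (56, 78.9384)]  |A|=1231.4803
6. ⊥bis P1·P5 via (37.875,16.455): [(37.2064, 64.3181) (28.0089, 37.4909) (36.7838, 18.6334) (56, 16.4021) (56, 78.9384)]  |A|=1231.4803
7. ⊥bis P1·P6 via (26.465,41.055): [(31.2392, 46.913) (28.0089, 37.4909) (36.7838, 18.6334) (56, 16.4021) (56, 77.2948)]  |A|=1091.202
8. ⊥bis P1·P7 via (28.935,38.535): [(28.0545, 37.3927) (36.7838, 18.6334) (56, 16.4021) (56, 73.6476)]  |A|=970.3795
9. canonical 4-gon: [(28.0545, 37.3927) (36.7838, 18.6334) (56, 16.4021) (56, 73.6476)]
10. shoelace: 970.3795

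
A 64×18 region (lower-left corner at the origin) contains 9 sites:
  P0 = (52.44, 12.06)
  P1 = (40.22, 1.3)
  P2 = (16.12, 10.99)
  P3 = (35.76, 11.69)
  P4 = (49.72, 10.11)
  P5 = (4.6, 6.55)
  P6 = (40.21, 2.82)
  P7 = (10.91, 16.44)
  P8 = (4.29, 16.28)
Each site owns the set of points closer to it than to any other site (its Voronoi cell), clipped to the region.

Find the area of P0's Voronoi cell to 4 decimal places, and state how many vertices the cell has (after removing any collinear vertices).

1. box [0,64]×[0,18]: [(0, 0) (64, 0) (64, 18) (0, 18)]
2. ⊥bis P0·P1 via (46.33,6.68): [(52.2119, 0) (64, 0) (64, 18) (36.3625, 18)]  |A|=354.8307
3. ⊥bis P0·P2 via (34.28,11.525): [(52.2119, 0) (64, 0) (64, 18) (36.3625, 18)]  |A|=354.8307
4. ⊥bis P0·P3 via (44.1,11.875): [(44.1606, 9.1438) (52.2119, 0) (64, 0) (64, 18) (43.9641, 18)]  |A|=321.1697
5. ⊥bis P0·P4 via (51.08,11.085): [(59.027, 0) (64, 0) (64, 18) (46.1226, 18)]  |A|=205.6543
6. ⊥bis P0·P5 via (28.52,9.305): [(59.027, 0) (64, 0) (64, 18) (46.1226, 18)]  |A|=205.6543
7. ⊥bis P0·P6 via (46.325,7.44): [(59.027, 0) (64, 0) (64, 18) (46.1226, 18)]  |A|=205.6543
8. ⊥bis P0·P7 via (31.675,14.25): [(59.027, 0) (64, 0) (64, 18) (46.1226, 18)]  |A|=205.6543
9. ⊥bis P0·P8 via (28.365,14.17): [(59.027, 0) (64, 0) (64, 18) (46.1226, 18)]  |A|=205.6543
10. canonical 4-gon: [(59.027, 0) (64, 0) (64, 18) (46.1226, 18)]
11. shoelace: 205.6543

Area of P0's cell: 205.6543 (4 vertices)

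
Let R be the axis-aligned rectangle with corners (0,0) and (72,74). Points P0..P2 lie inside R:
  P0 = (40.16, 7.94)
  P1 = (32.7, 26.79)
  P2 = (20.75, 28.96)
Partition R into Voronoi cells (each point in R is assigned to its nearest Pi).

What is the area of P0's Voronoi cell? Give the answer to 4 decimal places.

Area of P0's cell: 1137.7672

1. box [0,72]×[0,74]: [(0, 0) (72, 0) (72, 74) (0, 74)]
2. ⊥bis P0·P1 via (36.43,17.365): [(0, 2.9476) (0, 0) (72, 0) (72, 31.442)]  |A|=1238.0274
3. ⊥bis P0·P2 via (30.455,18.45): [(23.9173, 12.413) (10.4746, 0) (72, 0) (72, 31.442)]  |A|=1137.7672
4. canonical 4-gon: [(23.9173, 12.413) (10.4746, 0) (72, 0) (72, 31.442)]
5. shoelace: 1137.7672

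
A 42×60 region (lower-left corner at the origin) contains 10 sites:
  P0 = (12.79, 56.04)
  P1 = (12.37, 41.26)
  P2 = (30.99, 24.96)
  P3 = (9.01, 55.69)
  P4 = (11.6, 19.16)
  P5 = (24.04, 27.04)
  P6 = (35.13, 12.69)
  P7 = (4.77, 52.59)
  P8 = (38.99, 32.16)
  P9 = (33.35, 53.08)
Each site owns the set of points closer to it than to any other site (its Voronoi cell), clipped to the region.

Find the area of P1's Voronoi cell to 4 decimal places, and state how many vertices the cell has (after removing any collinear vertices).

1. box [0,42]×[0,60]: [(0, 0) (42, 0) (42, 60) (0, 60)]
2. ⊥bis P1·P0 via (12.58,48.65): [(0, 49.0075) (0, 0) (42, 0) (42, 47.814)]  |A|=2033.2507
3. ⊥bis P1·P2 via (21.68,33.11): [(34.7327, 48.0205) (0, 49.0075) (0, 8.3443)]  |A|=706.1715
4. ⊥bis P1·P3 via (10.69,48.475): [(34.7327, 48.0205) (11.5654, 48.6788) (0, 45.9859) (0, 8.3443)]  |A|=688.6984
5. ⊥bis P1·P4 via (11.985,30.21): [(18.9295, 29.968) (34.7327, 48.0205) (11.5654, 48.6788) (0, 45.9859) (0, 30.6276)]  |A|=477.7921
6. ⊥bis P1·P5 via (18.205,34.15): [(13.3463, 30.1626) (33.7794, 46.9315) (34.7327, 48.0205) (11.5654, 48.6788) (0, 45.9859) (0, 30.6276)]  |A|=428.9921
7. ⊥bis P1·P6 via (23.75,26.975): [(13.3463, 30.1626) (33.7794, 46.9315) (34.7327, 48.0205) (11.5654, 48.6788) (0, 45.9859) (0, 30.6276)]  |A|=428.9921
8. ⊥bis P1·P7 via (8.57,46.925): [(13.3463, 30.1626) (33.7794, 46.9315) (34.7327, 48.0205) (11.5654, 48.6788) (10.9821, 48.543) (0, 41.1764) (0, 30.6276)]  |A|=402.5829
9. ⊥bis P1·P8 via (25.68,36.71): [(13.3463, 30.1626) (27.3784, 41.6784) (29.5964, 48.1664) (11.5654, 48.6788) (10.9821, 48.543) (0, 41.1764) (0, 30.6276)]  |A|=384.7774
10. ⊥bis P1·P9 via (22.86,47.17): [(13.3463, 30.1626) (26.4043, 40.879) (22.1799, 48.3772) (11.5654, 48.6788) (10.9821, 48.543) (0, 41.1764) (0, 30.6276)]  |A|=355.1438
11. canonical 7-gon: [(13.3463, 30.1626) (26.4043, 40.879) (22.1799, 48.3772) (11.5654, 48.6788) (10.9821, 48.543) (0, 41.1764) (0, 30.6276)]
12. shoelace: 355.1438

Area of P1's cell: 355.1438 (7 vertices)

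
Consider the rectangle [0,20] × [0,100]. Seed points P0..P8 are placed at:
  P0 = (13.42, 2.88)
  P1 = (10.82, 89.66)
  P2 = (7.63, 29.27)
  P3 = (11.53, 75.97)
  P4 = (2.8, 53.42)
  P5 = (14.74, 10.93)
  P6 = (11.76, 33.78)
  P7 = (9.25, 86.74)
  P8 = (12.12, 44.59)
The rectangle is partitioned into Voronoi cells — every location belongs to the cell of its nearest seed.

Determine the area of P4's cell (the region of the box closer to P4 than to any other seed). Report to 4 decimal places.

1. box [0,20]×[0,100]: [(0, 0) (20, 0) (20, 100) (0, 100)]
2. ⊥bis P4·P0 via (8.11,28.15): [(0, 26.4458) (20, 30.6485) (20, 100) (0, 100)]  |A|=1429.0571
3. ⊥bis P4·P1 via (6.81,71.54): [(0, 73.0471) (0, 26.4458) (20, 30.6485) (20, 68.621)]  |A|=845.738
4. ⊥bis P4·P2 via (5.215,41.345): [(0, 73.0471) (0, 40.302) (20, 44.302) (20, 68.621)]  |A|=570.6409
5. ⊥bis P4·P3 via (7.165,64.695): [(0, 67.4689) (0, 40.302) (20, 44.302) (20, 59.7261)]  |A|=425.9092
6. ⊥bis P4·P5 via (8.77,32.175): [(0, 67.4689) (0, 40.302) (20, 44.302) (20, 59.7261)]  |A|=425.9092
7. ⊥bis P4·P6 via (7.28,43.6): [(0, 67.4689) (0, 40.302) (0.0906, 40.3201) (20, 49.403) (20, 59.7261)]  |A|=375.1302
8. ⊥bis P4·P7 via (6.025,70.08): [(0, 67.4689) (0, 40.302) (0.0906, 40.3201) (20, 49.403) (20, 59.7261)]  |A|=375.1302
9. ⊥bis P4·P8 via (7.46,49.005): [(18.2568, 60.4009) (0, 67.4689) (0, 41.131)]  |A|=240.4221
10. canonical 3-gon: [(18.2568, 60.4009) (0, 67.4689) (0, 41.131)]
11. shoelace: 240.4221

Area of P4's cell: 240.4221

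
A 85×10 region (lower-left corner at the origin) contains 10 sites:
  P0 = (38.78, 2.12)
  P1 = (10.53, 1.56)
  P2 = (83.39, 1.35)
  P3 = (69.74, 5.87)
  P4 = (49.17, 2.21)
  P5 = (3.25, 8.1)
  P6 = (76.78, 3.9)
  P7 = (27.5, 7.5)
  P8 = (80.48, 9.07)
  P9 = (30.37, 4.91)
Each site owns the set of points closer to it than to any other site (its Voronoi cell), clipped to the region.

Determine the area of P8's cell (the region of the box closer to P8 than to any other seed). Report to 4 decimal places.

1. box [0,85]×[0,10]: [(0, 0) (85, 0) (85, 10) (0, 10)]
2. ⊥bis P8·P0 via (59.63,5.595): [(60.5625, 0) (85, 0) (85, 10) (58.8958, 10)]  |A|=252.7083
3. ⊥bis P8·P1 via (45.505,5.315): [(60.5625, 0) (85, 0) (85, 10) (58.8958, 10)]  |A|=252.7083
4. ⊥bis P8·P2 via (81.935,5.21): [(60.5625, 0) (68.1133, 0) (85, 6.3653) (85, 10) (58.8958, 10)]  |A|=198.9636
5. ⊥bis P8·P3 via (75.11,7.47): [(76.4045, 3.1253) (85, 6.3653) (85, 10) (74.3562, 10)]  |A|=52.2073
6. ⊥bis P8·P4 via (64.825,5.64): [(76.4045, 3.1253) (85, 6.3653) (85, 10) (74.3562, 10)]  |A|=52.2073
7. ⊥bis P8·P5 via (41.865,8.585): [(76.4045, 3.1253) (85, 6.3653) (85, 10) (74.3562, 10)]  |A|=52.2073
8. ⊥bis P8·P6 via (78.63,6.485): [(74.529, 9.4199) (80.9371, 4.8339) (85, 6.3653) (85, 10) (74.3562, 10)]  |A|=36.3395
9. ⊥bis P8·P7 via (53.99,8.285): [(74.529, 9.4199) (80.9371, 4.8339) (85, 6.3653) (85, 10) (74.3562, 10)]  |A|=36.3395
10. ⊥bis P8·P9 via (55.425,6.99): [(74.529, 9.4199) (80.9371, 4.8339) (85, 6.3653) (85, 10) (74.3562, 10)]  |A|=36.3395
11. canonical 5-gon: [(74.529, 9.4199) (80.9371, 4.8339) (85, 6.3653) (85, 10) (74.3562, 10)]
12. shoelace: 36.3395

Area of P8's cell: 36.3395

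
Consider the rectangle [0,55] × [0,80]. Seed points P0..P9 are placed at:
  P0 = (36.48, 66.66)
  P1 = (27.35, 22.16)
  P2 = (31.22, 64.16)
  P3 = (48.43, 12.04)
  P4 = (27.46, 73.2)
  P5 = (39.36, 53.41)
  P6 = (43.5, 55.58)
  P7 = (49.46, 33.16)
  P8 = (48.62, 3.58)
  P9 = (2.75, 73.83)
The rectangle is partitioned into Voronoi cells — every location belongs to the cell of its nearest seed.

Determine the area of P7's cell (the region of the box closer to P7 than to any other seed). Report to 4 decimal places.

Area of P7's cell: 378.9382

1. box [0,55]×[0,80]: [(0, 0) (55, 0) (55, 80) (0, 80)]
2. ⊥bis P7·P0 via (42.97,49.91): [(0, 33.2607) (0, 0) (55, 0) (55, 54.5712)]  |A|=2415.3774
3. ⊥bis P7·P1 via (38.405,27.66): [(29.8621, 44.8312) (52.1662, 0) (55, 0) (55, 54.5712)]  |A|=749.4232
4. ⊥bis P7·P2 via (40.34,48.66): [(41.4896, 49.3364) (30.7612, 43.024) (52.1662, 0) (55, 0) (55, 54.5712)]  |A|=736.8913
5. ⊥bis P7·P3 via (48.945,22.6): [(41.4896, 49.3364) (30.7612, 43.024) (40.7229, 23.001) (55, 22.3047) (55, 54.5712)]  |A|=545.0781
6. ⊥bis P7·P4 via (38.46,53.18): [(41.4896, 49.3364) (30.7612, 43.024) (40.7229, 23.001) (55, 22.3047) (55, 54.5712)]  |A|=545.0781
7. ⊥bis P7·P5 via (44.41,43.285): [(33.3707, 37.779) (40.7229, 23.001) (55, 22.3047) (55, 48.5669)]  |A|=386.9506
8. ⊥bis P7·P6 via (46.48,44.37): [(46.7056, 44.43) (33.3707, 37.779) (40.7229, 23.001) (55, 22.3047) (55, 46.6349)]  |A|=378.9382
9. ⊥bis P7·P8 via (49.04,18.37): [(46.7056, 44.43) (33.3707, 37.779) (40.7229, 23.001) (55, 22.3047) (55, 46.6349)]  |A|=378.9382
10. ⊥bis P7·P9 via (26.105,53.495): [(46.7056, 44.43) (33.3707, 37.779) (40.7229, 23.001) (55, 22.3047) (55, 46.6349)]  |A|=378.9382
11. canonical 5-gon: [(46.7056, 44.43) (33.3707, 37.779) (40.7229, 23.001) (55, 22.3047) (55, 46.6349)]
12. shoelace: 378.9382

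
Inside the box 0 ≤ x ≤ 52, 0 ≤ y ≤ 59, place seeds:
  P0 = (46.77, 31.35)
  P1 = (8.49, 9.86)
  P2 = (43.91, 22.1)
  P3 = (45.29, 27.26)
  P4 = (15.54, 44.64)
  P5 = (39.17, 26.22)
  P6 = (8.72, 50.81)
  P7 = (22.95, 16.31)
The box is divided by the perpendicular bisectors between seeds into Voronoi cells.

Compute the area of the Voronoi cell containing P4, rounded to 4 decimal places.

Area of P4's cell: 692.8991

1. box [0,52]×[0,59]: [(0, 0) (52, 0) (52, 59) (0, 59)]
2. ⊥bis P4·P0 via (31.155,37.995): [(0, 0) (14.9861, 0) (40.0937, 59) (0, 59)]  |A|=1624.856
3. ⊥bis P4·P1 via (12.015,27.25): [(0, 29.6855) (25.4256, 24.5316) (40.0937, 59) (0, 59)]  |A|=1063.6529
4. ⊥bis P4·P2 via (29.725,33.37): [(0, 29.6855) (23.0806, 25.007) (28.5661, 31.9113) (40.0937, 59) (0, 59)]  |A|=1054.2536
5. ⊥bis P4·P3 via (30.415,35.95): [(0, 29.6855) (23.0806, 25.007) (26.6375, 29.4839) (29.9354, 35.129) (40.0937, 59) (0, 59)]  |A|=1052.8127
6. ⊥bis P4·P5 via (27.355,35.43): [(0, 29.6855) (19.7555, 25.681) (33.3197, 43.0818) (40.0937, 59) (0, 59)]  |A|=1006.5253
7. ⊥bis P4·P6 via (12.13,47.725): [(0, 34.3171) (0, 29.6855) (19.7555, 25.681) (33.3197, 43.0818) (40.0937, 59) (22.3304, 59)]  |A|=730.936
8. ⊥bis P4·P7 via (19.245,30.475): [(0, 34.3171) (0, 29.6855) (9.1418, 27.8324) (24.5803, 31.8705) (33.3197, 43.0818) (40.0937, 59) (22.3304, 59)]  |A|=692.8991
9. canonical 7-gon: [(0, 34.3171) (0, 29.6855) (9.1418, 27.8324) (24.5803, 31.8705) (33.3197, 43.0818) (40.0937, 59) (22.3304, 59)]
10. shoelace: 692.8991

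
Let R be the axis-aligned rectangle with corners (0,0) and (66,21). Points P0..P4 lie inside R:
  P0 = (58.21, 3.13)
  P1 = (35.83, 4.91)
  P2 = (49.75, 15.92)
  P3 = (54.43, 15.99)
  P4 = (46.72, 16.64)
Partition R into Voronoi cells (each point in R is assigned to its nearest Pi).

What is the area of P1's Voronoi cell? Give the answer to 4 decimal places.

1. box [0,66]×[0,21]: [(0, 0) (66, 0) (66, 21) (0, 21)]
2. ⊥bis P1·P0 via (47.02,4.02): [(0, 0) (46.7003, 0) (48.3705, 21) (0, 21)]  |A|=998.2432
3. ⊥bis P1·P2 via (42.79,10.415): [(0, 0) (46.7003, 0) (47.0957, 4.9713) (34.4178, 21) (0, 21)]  |A|=886.4216
4. ⊥bis P1·P3 via (45.13,10.45): [(0, 0) (46.7003, 0) (47.0957, 4.9713) (34.4178, 21) (0, 21)]  |A|=886.4216
5. ⊥bis P1·P4 via (41.275,10.775): [(0, 0) (46.7003, 0) (47.0957, 4.9713) (45.9054, 6.4762) (30.2613, 21) (0, 21)]  |A|=856.2373
6. canonical 6-gon: [(0, 0) (46.7003, 0) (47.0957, 4.9713) (45.9054, 6.4762) (30.2613, 21) (0, 21)]
7. shoelace: 856.2373

Area of P1's cell: 856.2373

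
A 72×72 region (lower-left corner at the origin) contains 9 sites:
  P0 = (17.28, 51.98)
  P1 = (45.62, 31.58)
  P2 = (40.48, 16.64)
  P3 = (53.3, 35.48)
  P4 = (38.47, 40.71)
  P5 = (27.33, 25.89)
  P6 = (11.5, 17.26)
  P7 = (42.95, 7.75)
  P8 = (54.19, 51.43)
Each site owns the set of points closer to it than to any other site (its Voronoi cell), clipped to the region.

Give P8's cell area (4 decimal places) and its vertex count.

Area of P8's cell: 928.8649 (5 vertices)

1. box [0,72]×[0,72]: [(0, 0) (72, 0) (72, 72) (0, 72)]
2. ⊥bis P8·P0 via (35.735,51.705): [(34.9645, 0) (72, 0) (72, 72) (36.0374, 72)]  |A|=2627.9296
3. ⊥bis P8·P1 via (49.905,41.505): [(35.6746, 47.6488) (72, 31.9657) (72, 72) (36.0374, 72)]  |A|=1164.9965
4. ⊥bis P8·P2 via (47.335,34.035): [(35.6746, 47.6488) (72, 31.9657) (72, 72) (36.0374, 72)]  |A|=1164.9965
5. ⊥bis P8·P3 via (53.745,43.455): [(35.6746, 47.6488) (44.148, 43.9905) (72, 42.4364) (72, 72) (36.0374, 72)]  |A|=1019.1826
6. ⊥bis P8·P4 via (46.33,46.07): [(35.8794, 61.395) (47.8905, 43.7817) (72, 42.4364) (72, 72) (36.0374, 72)]  |A|=928.8649
7. ⊥bis P8·P5 via (40.76,38.66): [(35.8794, 61.395) (47.8905, 43.7817) (72, 42.4364) (72, 72) (36.0374, 72)]  |A|=928.8649
8. ⊥bis P8·P6 via (32.845,34.345): [(35.8794, 61.395) (47.8905, 43.7817) (72, 42.4364) (72, 72) (36.0374, 72)]  |A|=928.8649
9. ⊥bis P8·P7 via (48.57,29.59): [(35.8794, 61.395) (47.8905, 43.7817) (72, 42.4364) (72, 72) (36.0374, 72)]  |A|=928.8649
10. canonical 5-gon: [(35.8794, 61.395) (47.8905, 43.7817) (72, 42.4364) (72, 72) (36.0374, 72)]
11. shoelace: 928.8649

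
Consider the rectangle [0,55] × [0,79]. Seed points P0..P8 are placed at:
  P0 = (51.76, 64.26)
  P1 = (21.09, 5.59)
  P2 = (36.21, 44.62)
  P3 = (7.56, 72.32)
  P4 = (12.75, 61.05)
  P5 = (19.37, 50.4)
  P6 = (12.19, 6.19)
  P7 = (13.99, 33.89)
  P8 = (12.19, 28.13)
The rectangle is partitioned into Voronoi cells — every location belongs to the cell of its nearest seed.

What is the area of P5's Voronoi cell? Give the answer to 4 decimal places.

1. box [0,55]×[0,79]: [(0, 0) (55, 0) (55, 79) (0, 79)]
2. ⊥bis P5·P0 via (35.565,57.33): [(0, 0) (55, 0) (55, 11.9116) (26.2922, 79) (0, 79)]  |A|=3382.019
3. ⊥bis P5·P1 via (20.23,27.995): [(0, 27.2185) (47.6671, 29.0482) (26.2922, 79) (0, 79)]  |A|=1890.8086
4. ⊥bis P5·P2 via (27.79,47.51): [(0, 27.2185) (21.1034, 28.0285) (33.1209, 63.0416) (26.2922, 79) (0, 79)]  |A|=1431.8961
5. ⊥bis P5·P3 via (13.465,61.36): [(0, 54.1054) (0, 27.2185) (21.1034, 28.0285) (33.1209, 63.0416) (30.0231, 70.2811)]  |A|=943.57
6. ⊥bis P5·P4 via (16.06,55.725): [(0, 45.7422) (0, 27.2185) (21.1034, 28.0285) (33.1209, 63.0416) (32.0094, 65.6391)]  |A|=723.9702
7. ⊥bis P5·P6 via (15.78,28.295): [(0, 45.7422) (0, 30.8578) (18.1248, 27.9142) (21.1034, 28.0285) (33.1209, 63.0416) (32.0094, 65.6391)]  |A|=690.9895
8. ⊥bis P5·P7 via (16.68,42.145): [(1.9402, 46.9482) (25.0162, 39.4285) (33.1209, 63.0416) (32.0094, 65.6391)]  |A|=352.36
9. ⊥bis P5·P8 via (15.78,39.265): [(1.9402, 46.9482) (25.0162, 39.4285) (33.1209, 63.0416) (32.0094, 65.6391)]  |A|=352.36
10. canonical 4-gon: [(1.9402, 46.9482) (25.0162, 39.4285) (33.1209, 63.0416) (32.0094, 65.6391)]
11. shoelace: 352.36

Area of P5's cell: 352.3600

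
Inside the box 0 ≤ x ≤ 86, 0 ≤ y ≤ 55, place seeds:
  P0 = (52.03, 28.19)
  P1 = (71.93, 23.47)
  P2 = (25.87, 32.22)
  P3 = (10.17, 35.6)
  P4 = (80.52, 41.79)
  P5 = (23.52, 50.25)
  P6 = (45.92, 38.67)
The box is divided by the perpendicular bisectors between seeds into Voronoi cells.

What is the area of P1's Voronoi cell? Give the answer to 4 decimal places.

Area of P1's cell: 868.6778

1. box [0,86]×[0,55]: [(0, 0) (86, 0) (86, 55) (0, 55)]
2. ⊥bis P1·P0 via (61.98,25.83): [(55.8535, 0) (86, 0) (86, 55) (68.8987, 55)]  |A|=1299.3145
3. ⊥bis P1·P2 via (48.9,27.845): [(55.8535, 0) (86, 0) (86, 55) (68.8987, 55)]  |A|=1299.3145
4. ⊥bis P1·P3 via (41.05,29.535): [(55.8535, 0) (86, 0) (86, 55) (68.8987, 55)]  |A|=1299.3145
5. ⊥bis P1·P4 via (76.225,32.63): [(64.8571, 37.9602) (55.8535, 0) (86, 0) (86, 28.0466)]  |A|=868.6778
6. ⊥bis P1·P5 via (47.725,36.86): [(64.8571, 37.9602) (55.8535, 0) (86, 0) (86, 28.0466)]  |A|=868.6778
7. ⊥bis P1·P6 via (58.925,31.07): [(64.8571, 37.9602) (55.8535, 0) (86, 0) (86, 28.0466)]  |A|=868.6778
8. canonical 4-gon: [(64.8571, 37.9602) (55.8535, 0) (86, 0) (86, 28.0466)]
9. shoelace: 868.6778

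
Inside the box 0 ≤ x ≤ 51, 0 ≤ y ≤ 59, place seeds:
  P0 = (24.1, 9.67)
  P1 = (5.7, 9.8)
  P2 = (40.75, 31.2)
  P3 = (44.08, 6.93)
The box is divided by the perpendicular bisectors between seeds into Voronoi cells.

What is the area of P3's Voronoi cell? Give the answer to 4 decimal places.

Area of P3's cell: 320.9434

1. box [0,51]×[0,59]: [(0, 0) (51, 0) (51, 59) (0, 59)]
2. ⊥bis P3·P0 via (34.09,8.3): [(32.9518, 0) (51, 0) (51, 59) (41.0429, 59)]  |A|=826.1589
3. ⊥bis P3·P1 via (24.89,8.365): [(32.9518, 0) (51, 0) (51, 59) (41.0429, 59)]  |A|=826.1589
4. ⊥bis P3·P2 via (42.415,19.065): [(35.4349, 18.1073) (32.9518, 0) (51, 0) (51, 20.2429)]  |A|=320.9434
5. canonical 4-gon: [(35.4349, 18.1073) (32.9518, 0) (51, 0) (51, 20.2429)]
6. shoelace: 320.9434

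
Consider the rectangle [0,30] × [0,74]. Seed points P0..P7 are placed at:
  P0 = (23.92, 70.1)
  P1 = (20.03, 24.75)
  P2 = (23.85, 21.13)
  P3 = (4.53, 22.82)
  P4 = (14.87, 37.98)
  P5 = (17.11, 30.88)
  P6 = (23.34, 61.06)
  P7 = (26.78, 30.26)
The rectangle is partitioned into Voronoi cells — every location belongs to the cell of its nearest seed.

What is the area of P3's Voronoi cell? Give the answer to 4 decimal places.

Area of P3's cell: 408.0226

1. box [0,30]×[0,74]: [(0, 0) (30, 0) (30, 74) (0, 74)]
2. ⊥bis P3·P0 via (14.225,46.46): [(0, 52.2938) (0, 0) (30, 0) (30, 39.9905)]  |A|=1384.2649
3. ⊥bis P3·P1 via (12.28,23.785): [(9.2, 48.5208) (0, 52.2938) (0, 0) (15.2416, 0)]  |A|=610.3191
4. ⊥bis P3·P2 via (14.19,21.975): [(13.4949, 14.0283) (9.2, 48.5208) (0, 52.2938) (0, 0) (12.2678, 0)]  |A|=589.46
5. ⊥bis P3·P4 via (9.7,30.4): [(13.4949, 14.0283) (11.6193, 29.0909) (0, 37.016) (0, 0) (12.2678, 0)]  |A|=415.8875
6. ⊥bis P3·P5 via (10.82,26.85): [(13.4949, 14.0283) (12.1585, 24.7609) (7.6494, 31.7986) (0, 37.016) (0, 0) (12.2678, 0)]  |A|=408.0226
7. ⊥bis P3·P6 via (13.935,41.94): [(13.4949, 14.0283) (12.1585, 24.7609) (7.6494, 31.7986) (0, 37.016) (0, 0) (12.2678, 0)]  |A|=408.0226
8. ⊥bis P3·P7 via (15.655,26.54): [(13.4949, 14.0283) (12.1585, 24.7609) (7.6494, 31.7986) (0, 37.016) (0, 0) (12.2678, 0)]  |A|=408.0226
9. canonical 6-gon: [(13.4949, 14.0283) (12.1585, 24.7609) (7.6494, 31.7986) (0, 37.016) (0, 0) (12.2678, 0)]
10. shoelace: 408.0226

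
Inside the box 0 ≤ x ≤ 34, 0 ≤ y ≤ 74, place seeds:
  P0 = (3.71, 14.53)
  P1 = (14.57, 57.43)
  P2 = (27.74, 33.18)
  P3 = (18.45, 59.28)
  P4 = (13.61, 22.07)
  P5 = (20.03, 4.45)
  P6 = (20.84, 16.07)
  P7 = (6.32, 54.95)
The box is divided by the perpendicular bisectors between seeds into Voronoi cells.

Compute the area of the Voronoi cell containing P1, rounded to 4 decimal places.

Area of P1's cell: 198.5277

1. box [0,34]×[0,74]: [(0, 0) (34, 0) (34, 74) (0, 74)]
2. ⊥bis P1·P0 via (9.14,35.98): [(0, 38.2938) (34, 29.6868) (34, 74) (0, 74)]  |A|=1360.331
3. ⊥bis P1·P2 via (21.155,45.305): [(0, 38.2938) (5.6238, 36.8701) (34, 52.281) (34, 74) (0, 74)]  |A|=1039.7613
4. ⊥bis P1·P3 via (16.51,58.355): [(0, 38.2938) (5.6238, 36.8701) (22.4079, 45.9854) (9.0504, 74) (0, 74)]  |A|=564.4005
5. ⊥bis P1·P4 via (14.09,39.75): [(0, 40.1325) (11.0772, 39.8318) (22.4079, 45.9854) (9.0504, 74) (0, 74)]  |A|=542.0065
6. ⊥bis P1·P5 via (17.3,30.94): [(0, 40.1325) (11.0772, 39.8318) (22.4079, 45.9854) (9.0504, 74) (0, 74)]  |A|=542.0065
7. ⊥bis P1·P6 via (17.705,36.75): [(0, 40.1325) (11.0772, 39.8318) (22.4079, 45.9854) (9.0504, 74) (0, 74)]  |A|=542.0065
8. ⊥bis P1·P7 via (10.445,56.19): [(14.761, 41.8324) (22.4079, 45.9854) (9.0504, 74) (5.0912, 74)]  |A|=198.5277
9. canonical 4-gon: [(14.761, 41.8324) (22.4079, 45.9854) (9.0504, 74) (5.0912, 74)]
10. shoelace: 198.5277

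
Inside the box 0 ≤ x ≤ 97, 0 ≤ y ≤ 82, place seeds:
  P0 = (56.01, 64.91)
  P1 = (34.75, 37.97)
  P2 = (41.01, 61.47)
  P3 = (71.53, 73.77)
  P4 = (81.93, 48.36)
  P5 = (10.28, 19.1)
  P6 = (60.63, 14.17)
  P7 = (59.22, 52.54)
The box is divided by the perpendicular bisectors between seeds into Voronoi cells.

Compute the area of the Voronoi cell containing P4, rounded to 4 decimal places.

Area of P4's cell: 1092.1891

1. box [0,97]×[0,82]: [(0, 0) (97, 0) (97, 82) (0, 82)]
2. ⊥bis P4·P0 via (68.97,56.635): [(32.8084, 0) (97, 0) (97, 82) (85.1656, 82)]  |A|=3117.0657
3. ⊥bis P4·P1 via (58.34,43.165): [(58.8604, 40.8018) (67.8458, 0) (97, 0) (97, 82) (85.1656, 82)]  |A|=2402.271
4. ⊥bis P4·P2 via (61.47,54.915): [(58.8604, 40.8018) (67.8458, 0) (97, 0) (97, 82) (85.1656, 82)]  |A|=2402.271
5. ⊥bis P4·P3 via (76.73,61.065): [(70.0539, 58.3326) (58.8604, 40.8018) (67.8458, 0) (97, 0) (97, 69.3613)]  |A|=2091.9439
6. ⊥bis P4·P5 via (46.105,33.73): [(70.0539, 58.3326) (58.8604, 40.8018) (67.8458, 0) (97, 0) (97, 69.3613)]  |A|=2091.9439
7. ⊥bis P4·P6 via (71.28,31.265): [(70.0539, 58.3326) (58.8604, 40.8018) (59.3197, 38.7161) (97, 15.2417) (97, 69.3613)]  |A|=1240.4195
8. ⊥bis P4·P7 via (70.575,50.45): [(72.1865, 59.2054) (67.4796, 33.6326) (97, 15.2417) (97, 69.3613)]  |A|=1092.1891
9. canonical 4-gon: [(72.1865, 59.2054) (67.4796, 33.6326) (97, 15.2417) (97, 69.3613)]
10. shoelace: 1092.1891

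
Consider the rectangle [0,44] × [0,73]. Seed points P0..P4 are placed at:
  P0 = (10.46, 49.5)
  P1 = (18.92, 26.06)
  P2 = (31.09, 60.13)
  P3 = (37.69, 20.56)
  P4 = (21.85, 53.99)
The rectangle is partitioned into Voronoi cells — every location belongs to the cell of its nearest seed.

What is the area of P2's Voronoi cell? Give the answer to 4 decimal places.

Area of P2's cell: 557.0944

1. box [0,44]×[0,73]: [(0, 0) (44, 0) (44, 73) (0, 73)]
2. ⊥bis P2·P0 via (20.775,54.815): [(44, 9.7415) (44, 73) (11.4048, 73)]  |A|=1030.9614
3. ⊥bis P2·P1 via (25.005,43.095): [(27.222, 42.3031) (44, 36.3099) (44, 73) (11.4048, 73)]  |A|=808.079
4. ⊥bis P2·P3 via (34.39,40.345): [(27.222, 42.3031) (33.2404, 40.1533) (44, 41.9479) (44, 73) (11.4048, 73)]  |A|=777.7478
5. ⊥bis P2·P4 via (26.47,57.06): [(37.2592, 40.8236) (44, 41.9479) (44, 73) (15.8778, 73)]  |A|=557.0944
6. canonical 4-gon: [(37.2592, 40.8236) (44, 41.9479) (44, 73) (15.8778, 73)]
7. shoelace: 557.0944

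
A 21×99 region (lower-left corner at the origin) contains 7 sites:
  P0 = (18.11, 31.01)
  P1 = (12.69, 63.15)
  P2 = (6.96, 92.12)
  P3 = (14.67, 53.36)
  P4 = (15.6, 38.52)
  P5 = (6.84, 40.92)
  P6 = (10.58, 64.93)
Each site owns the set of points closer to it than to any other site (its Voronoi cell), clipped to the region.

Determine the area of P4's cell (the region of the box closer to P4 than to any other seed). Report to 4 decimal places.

Area of P4's cell: 114.4005

1. box [0,21]×[0,99]: [(0, 0) (21, 0) (21, 99) (0, 99)]
2. ⊥bis P4·P0 via (16.855,34.765): [(0, 29.1317) (21, 36.1503) (21, 99) (0, 99)]  |A|=1393.5385
3. ⊥bis P4·P1 via (14.145,50.835): [(0, 49.1638) (0, 29.1317) (21, 36.1503) (21, 51.6449)]  |A|=373.0298
4. ⊥bis P4·P2 via (11.28,65.32): [(0, 49.1638) (0, 29.1317) (21, 36.1503) (21, 51.6449)]  |A|=373.0298
5. ⊥bis P4·P3 via (15.135,45.94): [(0, 44.9915) (0, 29.1317) (21, 36.1503) (21, 46.3076)]  |A|=273.1786
6. ⊥bis P4·P5 via (11.22,39.72): [(12.8855, 45.799) (9.1576, 32.1924) (21, 36.1503) (21, 46.3076)]  |A|=114.4005
7. ⊥bis P4·P6 via (13.09,51.725): [(12.8855, 45.799) (9.1576, 32.1924) (21, 36.1503) (21, 46.3076)]  |A|=114.4005
8. canonical 4-gon: [(12.8855, 45.799) (9.1576, 32.1924) (21, 36.1503) (21, 46.3076)]
9. shoelace: 114.4005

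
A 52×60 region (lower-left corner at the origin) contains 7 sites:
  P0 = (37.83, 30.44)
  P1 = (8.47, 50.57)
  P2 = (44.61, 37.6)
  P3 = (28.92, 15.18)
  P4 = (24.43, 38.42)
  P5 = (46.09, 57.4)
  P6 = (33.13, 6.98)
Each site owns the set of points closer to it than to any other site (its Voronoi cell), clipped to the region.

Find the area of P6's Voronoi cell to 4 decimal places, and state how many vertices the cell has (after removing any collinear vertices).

Area of P6's cell: 435.7704 (4 vertices)

1. box [0,52]×[0,60]: [(0, 0) (52, 0) (52, 60) (0, 60)]
2. ⊥bis P6·P0 via (35.48,18.71): [(0, 25.8181) (0, 0) (52, 0) (52, 15.4004)]  |A|=1071.6801
3. ⊥bis P6·P1 via (20.8,28.775): [(11.5006, 23.5141) (0, 17.0079) (0, 0) (52, 0) (52, 15.4004)]  |A|=1021.019
4. ⊥bis P6·P2 via (38.87,22.29): [(11.5006, 23.5141) (0, 17.0079) (0, 0) (52, 0) (52, 15.4004)]  |A|=1021.019
5. ⊥bis P6·P3 via (31.025,11.08): [(42.9654, 17.2104) (9.444, 0) (52, 0) (52, 15.4004)]  |A|=435.7704
6. ⊥bis P6·P4 via (28.78,22.7): [(42.9654, 17.2104) (9.444, 0) (52, 0) (52, 15.4004)]  |A|=435.7704
7. ⊥bis P6·P5 via (39.61,32.19): [(42.9654, 17.2104) (9.444, 0) (52, 0) (52, 15.4004)]  |A|=435.7704
8. canonical 4-gon: [(42.9654, 17.2104) (9.444, 0) (52, 0) (52, 15.4004)]
9. shoelace: 435.7704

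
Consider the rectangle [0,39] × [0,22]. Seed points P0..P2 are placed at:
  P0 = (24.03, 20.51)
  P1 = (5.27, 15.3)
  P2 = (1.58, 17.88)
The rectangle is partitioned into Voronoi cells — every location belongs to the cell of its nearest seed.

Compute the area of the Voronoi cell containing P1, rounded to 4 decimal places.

Area of P1's cell: 327.3383

1. box [0,39]×[0,22]: [(0, 0) (39, 0) (39, 22) (0, 22)]
2. ⊥bis P1·P0 via (14.65,17.905): [(0, 0) (19.6226, 0) (13.5127, 22) (0, 22)]  |A|=364.4882
3. ⊥bis P1·P2 via (3.425,16.59): [(0, 11.6915) (0, 0) (19.6226, 0) (13.5127, 22) (7.2076, 22)]  |A|=327.3383
4. canonical 5-gon: [(0, 11.6915) (0, 0) (19.6226, 0) (13.5127, 22) (7.2076, 22)]
5. shoelace: 327.3383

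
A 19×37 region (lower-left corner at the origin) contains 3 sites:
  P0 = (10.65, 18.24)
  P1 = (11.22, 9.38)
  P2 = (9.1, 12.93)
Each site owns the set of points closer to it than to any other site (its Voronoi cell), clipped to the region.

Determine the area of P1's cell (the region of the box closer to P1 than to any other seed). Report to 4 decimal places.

Area of P1's cell: 200.2975

1. box [0,19]×[0,37]: [(0, 0) (19, 0) (19, 37) (0, 37)]
2. ⊥bis P1·P0 via (10.935,13.81): [(0, 13.1065) (0, 0) (19, 0) (19, 14.3289)]  |A|=260.6359
3. ⊥bis P1·P2 via (10.16,11.155): [(15.0491, 14.0747) (0, 5.0876) (0, 0) (19, 0) (19, 14.3289)]  |A|=200.2975
4. canonical 5-gon: [(15.0491, 14.0747) (0, 5.0876) (0, 0) (19, 0) (19, 14.3289)]
5. shoelace: 200.2975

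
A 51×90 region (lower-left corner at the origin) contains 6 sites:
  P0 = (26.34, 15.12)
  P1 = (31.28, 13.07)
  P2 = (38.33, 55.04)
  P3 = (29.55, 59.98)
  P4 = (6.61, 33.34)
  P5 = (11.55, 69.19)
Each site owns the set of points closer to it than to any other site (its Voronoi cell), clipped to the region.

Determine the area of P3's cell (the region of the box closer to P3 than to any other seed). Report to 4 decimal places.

Area of P3's cell: 773.9751

1. box [0,51]×[0,90]: [(0, 0) (51, 0) (51, 90) (0, 90)]
2. ⊥bis P3·P0 via (27.945,37.55): [(0, 39.5496) (51, 35.9003) (51, 90) (0, 90)]  |A|=2666.0273
3. ⊥bis P3·P1 via (30.415,36.525): [(0, 39.5496) (38.2377, 36.8135) (51, 37.2842) (51, 90) (0, 90)]  |A|=2657.1966
4. ⊥bis P3·P2 via (33.94,57.51): [(0, 39.5496) (22.9123, 37.9101) (51, 87.8312) (51, 90) (0, 90)]  |A|=1936.7165
5. ⊥bis P3·P4 via (18.08,46.66): [(0, 62.2289) (24.6515, 41.0012) (51, 87.8312) (51, 90) (0, 90)]  |A|=1620.34
6. ⊥bis P3·P5 via (20.55,64.585): [(13.428, 50.6659) (24.6515, 41.0012) (51, 87.8312) (51, 90) (33.554, 90)]  |A|=773.9751
7. canonical 5-gon: [(13.428, 50.6659) (24.6515, 41.0012) (51, 87.8312) (51, 90) (33.554, 90)]
8. shoelace: 773.9751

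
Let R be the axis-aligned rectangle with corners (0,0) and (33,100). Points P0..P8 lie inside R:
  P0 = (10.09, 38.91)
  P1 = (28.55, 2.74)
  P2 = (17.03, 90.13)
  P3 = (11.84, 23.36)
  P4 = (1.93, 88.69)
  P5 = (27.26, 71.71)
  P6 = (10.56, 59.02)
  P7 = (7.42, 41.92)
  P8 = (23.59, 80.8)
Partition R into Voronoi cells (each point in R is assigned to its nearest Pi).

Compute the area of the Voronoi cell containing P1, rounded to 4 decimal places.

1. box [0,33]×[0,100]: [(0, 0) (33, 0) (33, 100) (0, 100)]
2. ⊥bis P1·P0 via (19.32,20.825): [(0, 10.9647) (0, 0) (33, 0) (33, 27.8068)]  |A|=639.7302
3. ⊥bis P1·P2 via (22.79,46.435): [(0, 10.9647) (0, 0) (33, 0) (33, 27.8068)]  |A|=639.7302
4. ⊥bis P1·P3 via (20.195,13.05): [(4.0914, 0) (33, 0) (33, 23.4269)]  |A|=338.6192
5. ⊥bis P1·P4 via (15.24,45.715): [(4.0914, 0) (33, 0) (33, 23.4269)]  |A|=338.6192
6. ⊥bis P1·P5 via (27.905,37.225): [(4.0914, 0) (33, 0) (33, 23.4269)]  |A|=338.6192
7. ⊥bis P1·P6 via (19.555,30.88): [(4.0914, 0) (33, 0) (33, 23.4269)]  |A|=338.6192
8. ⊥bis P1·P7 via (17.985,22.33): [(4.0914, 0) (33, 0) (33, 23.4269)]  |A|=338.6192
9. ⊥bis P1·P8 via (26.07,41.77): [(4.0914, 0) (33, 0) (33, 23.4269)]  |A|=338.6192
10. canonical 3-gon: [(4.0914, 0) (33, 0) (33, 23.4269)]
11. shoelace: 338.6192

Area of P1's cell: 338.6192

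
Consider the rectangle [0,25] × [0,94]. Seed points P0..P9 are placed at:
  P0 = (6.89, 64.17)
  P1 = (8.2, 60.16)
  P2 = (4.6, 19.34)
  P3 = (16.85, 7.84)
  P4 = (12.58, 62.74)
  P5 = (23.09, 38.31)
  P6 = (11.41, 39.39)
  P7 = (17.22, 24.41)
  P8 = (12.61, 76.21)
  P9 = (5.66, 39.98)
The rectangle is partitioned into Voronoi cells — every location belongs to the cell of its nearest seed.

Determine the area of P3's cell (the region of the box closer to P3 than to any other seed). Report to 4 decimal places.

1. box [0,25]×[0,94]: [(0, 0) (25, 0) (25, 94) (0, 94)]
2. ⊥bis P3·P0 via (11.87,36.005): [(0, 33.9062) (0, 0) (25, 0) (25, 38.3266)]  |A|=902.9098
3. ⊥bis P3·P1 via (12.525,34): [(0, 31.9293) (0, 0) (25, 0) (25, 36.0625)]  |A|=849.8967
4. ⊥bis P3·P2 via (10.725,13.59): [(0, 2.1655) (0, 0) (25, 0) (25, 28.796)]  |A|=387.019
5. ⊥bis P3·P4 via (14.715,35.29): [(0, 2.1655) (0, 0) (25, 0) (25, 28.796)]  |A|=387.019
6. ⊥bis P3·P5 via (19.97,23.075): [(19.6842, 23.1335) (0, 2.1655) (0, 0) (25, 0) (25, 22.0449)]  |A|=369.0754
7. ⊥bis P3·P6 via (14.13,23.615): [(19.6842, 23.1335) (0, 2.1655) (0, 0) (25, 0) (25, 22.0449)]  |A|=369.0754
8. ⊥bis P3·P7 via (17.035,16.125): [(13.1855, 16.211) (0, 2.1655) (0, 0) (25, 0) (25, 15.9471)]  |A|=311.1177
9. ⊥bis P3·P8 via (14.73,42.025): [(13.1855, 16.211) (0, 2.1655) (0, 0) (25, 0) (25, 15.9471)]  |A|=311.1177
10. ⊥bis P3·P9 via (11.255,23.91): [(13.1855, 16.211) (0, 2.1655) (0, 0) (25, 0) (25, 15.9471)]  |A|=311.1177
11. canonical 5-gon: [(13.1855, 16.211) (0, 2.1655) (0, 0) (25, 0) (25, 15.9471)]
12. shoelace: 311.1177

Area of P3's cell: 311.1177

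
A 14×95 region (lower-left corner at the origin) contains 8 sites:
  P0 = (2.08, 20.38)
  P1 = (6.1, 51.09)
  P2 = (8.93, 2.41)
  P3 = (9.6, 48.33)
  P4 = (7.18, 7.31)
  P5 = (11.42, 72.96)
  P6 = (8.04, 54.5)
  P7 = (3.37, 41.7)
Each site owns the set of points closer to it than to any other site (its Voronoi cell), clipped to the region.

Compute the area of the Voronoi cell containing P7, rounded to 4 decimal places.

1. box [0,14]×[0,95]: [(0, 0) (14, 0) (14, 95) (0, 95)]
2. ⊥bis P7·P0 via (2.725,31.04): [(0, 31.2049) (14, 30.3578) (14, 95) (0, 95)]  |A|=899.0613
3. ⊥bis P7·P1 via (4.735,46.395): [(0, 47.7716) (0, 31.2049) (14, 30.3578) (14, 43.7013)]  |A|=209.3721
4. ⊥bis P7·P2 via (6.15,22.055): [(0, 47.7716) (0, 31.2049) (14, 30.3578) (14, 43.7013)]  |A|=209.3721
5. ⊥bis P7·P3 via (6.485,45.015): [(5.1425, 46.2765) (0, 47.7716) (0, 31.2049) (14, 30.3578) (14, 37.9534)]  |A|=183.9158
6. ⊥bis P7·P4 via (5.275,24.505): [(5.1425, 46.2765) (0, 47.7716) (0, 31.2049) (14, 30.3578) (14, 37.9534)]  |A|=183.9158
7. ⊥bis P7·P5 via (7.395,57.33): [(5.1425, 46.2765) (0, 47.7716) (0, 31.2049) (14, 30.3578) (14, 37.9534)]  |A|=183.9158
8. ⊥bis P7·P6 via (5.705,48.1): [(5.1425, 46.2765) (0, 47.7716) (0, 31.2049) (14, 30.3578) (14, 37.9534)]  |A|=183.9158
9. canonical 5-gon: [(5.1425, 46.2765) (0, 47.7716) (0, 31.2049) (14, 30.3578) (14, 37.9534)]
10. shoelace: 183.9158

Area of P7's cell: 183.9158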